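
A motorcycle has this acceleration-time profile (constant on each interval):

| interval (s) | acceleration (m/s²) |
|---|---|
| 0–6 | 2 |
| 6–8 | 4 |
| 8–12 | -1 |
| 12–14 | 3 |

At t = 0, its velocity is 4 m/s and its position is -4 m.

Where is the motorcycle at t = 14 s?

On each constant-a segment, Δv = aΔt and Δx = v₀Δt + ½aΔt²; chain segment to segment.
0–6 s: v starts 4 m/s; Δx = 4·6 + ½·2·6² = 60 m; v ends 16 m/s.
6–8 s: v starts 16 m/s; Δx = 16·2 + ½·4·2² = 40 m; v ends 24 m/s.
8–12 s: v starts 24 m/s; Δx = 24·4 + ½·-1·4² = 88 m; v ends 20 m/s.
12–14 s: v starts 20 m/s; Δx = 20·2 + ½·3·2² = 46 m; v ends 26 m/s.
x(14) = -4 + Σ Δx = 230 m.

230 m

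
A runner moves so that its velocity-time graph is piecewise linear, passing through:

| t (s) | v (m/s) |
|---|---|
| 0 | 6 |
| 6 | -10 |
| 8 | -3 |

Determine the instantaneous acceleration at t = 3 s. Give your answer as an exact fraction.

-8/3 m/s²

Acceleration is the slope of the v-t graph on 0–6 s: (-10 − 6)/(6 − 0) = -8/3 m/s².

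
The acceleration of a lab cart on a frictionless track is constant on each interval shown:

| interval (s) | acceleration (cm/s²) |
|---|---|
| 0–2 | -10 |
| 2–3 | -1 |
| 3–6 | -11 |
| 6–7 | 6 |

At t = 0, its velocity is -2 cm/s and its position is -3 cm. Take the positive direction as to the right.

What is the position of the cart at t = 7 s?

-221 cm

On each constant-a segment, Δv = aΔt and Δx = v₀Δt + ½aΔt²; chain segment to segment.
0–2 s: v starts -2 cm/s; Δx = -2·2 + ½·-10·2² = -24 cm; v ends -22 cm/s.
2–3 s: v starts -22 cm/s; Δx = -22·1 + ½·-1·1² = -22.5 cm; v ends -23 cm/s.
3–6 s: v starts -23 cm/s; Δx = -23·3 + ½·-11·3² = -118.5 cm; v ends -56 cm/s.
6–7 s: v starts -56 cm/s; Δx = -56·1 + ½·6·1² = -53 cm; v ends -50 cm/s.
x(7) = -3 + Σ Δx = -221 cm.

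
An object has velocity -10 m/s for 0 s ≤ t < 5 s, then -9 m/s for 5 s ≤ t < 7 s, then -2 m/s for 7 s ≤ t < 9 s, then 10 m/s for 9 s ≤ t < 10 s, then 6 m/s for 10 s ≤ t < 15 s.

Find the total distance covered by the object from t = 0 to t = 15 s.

112 m

Distance (not displacement) is the total path length: add the absolute areas under v-t.
0–5 s: |-10| × 5 = 50 m
5–7 s: |-9| × 2 = 18 m
7–9 s: |-2| × 2 = 4 m
9–10 s: |10| × 1 = 10 m
10–15 s: |6| × 5 = 30 m
Total distance = 112 m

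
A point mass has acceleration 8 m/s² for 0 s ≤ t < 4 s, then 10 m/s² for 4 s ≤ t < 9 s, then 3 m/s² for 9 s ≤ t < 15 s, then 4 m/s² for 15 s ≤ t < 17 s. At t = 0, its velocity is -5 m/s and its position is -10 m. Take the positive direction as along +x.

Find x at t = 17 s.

On each constant-a segment, Δv = aΔt and Δx = v₀Δt + ½aΔt²; chain segment to segment.
0–4 s: v starts -5 m/s; Δx = -5·4 + ½·8·4² = 44 m; v ends 27 m/s.
4–9 s: v starts 27 m/s; Δx = 27·5 + ½·10·5² = 260 m; v ends 77 m/s.
9–15 s: v starts 77 m/s; Δx = 77·6 + ½·3·6² = 516 m; v ends 95 m/s.
15–17 s: v starts 95 m/s; Δx = 95·2 + ½·4·2² = 198 m; v ends 103 m/s.
x(17) = -10 + Σ Δx = 1008 m.

1008 m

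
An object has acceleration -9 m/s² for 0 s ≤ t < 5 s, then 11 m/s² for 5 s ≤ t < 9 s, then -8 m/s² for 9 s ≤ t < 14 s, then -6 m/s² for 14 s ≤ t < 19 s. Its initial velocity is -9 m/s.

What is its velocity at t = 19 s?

-80 m/s

Δv equals the area under the a-t graph; then v = v₀ + Δv.
0–5 s: -9 × 5 = -45 m/s
5–9 s: 11 × 4 = 44 m/s
9–14 s: -8 × 5 = -40 m/s
14–19 s: -6 × 5 = -30 m/s
Δv = -71 m/s, so v(19) = -9 + (-71) = -80 m/s.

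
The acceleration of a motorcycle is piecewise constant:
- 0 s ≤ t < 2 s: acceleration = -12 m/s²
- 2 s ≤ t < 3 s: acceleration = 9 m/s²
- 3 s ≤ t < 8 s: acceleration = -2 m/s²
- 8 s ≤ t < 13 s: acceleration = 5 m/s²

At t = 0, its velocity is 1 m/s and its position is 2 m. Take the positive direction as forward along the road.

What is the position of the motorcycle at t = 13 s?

-191 m

On each constant-a segment, Δv = aΔt and Δx = v₀Δt + ½aΔt²; chain segment to segment.
0–2 s: v starts 1 m/s; Δx = 1·2 + ½·-12·2² = -22 m; v ends -23 m/s.
2–3 s: v starts -23 m/s; Δx = -23·1 + ½·9·1² = -18.5 m; v ends -14 m/s.
3–8 s: v starts -14 m/s; Δx = -14·5 + ½·-2·5² = -95 m; v ends -24 m/s.
8–13 s: v starts -24 m/s; Δx = -24·5 + ½·5·5² = -57.5 m; v ends 1 m/s.
x(13) = 2 + Σ Δx = -191 m.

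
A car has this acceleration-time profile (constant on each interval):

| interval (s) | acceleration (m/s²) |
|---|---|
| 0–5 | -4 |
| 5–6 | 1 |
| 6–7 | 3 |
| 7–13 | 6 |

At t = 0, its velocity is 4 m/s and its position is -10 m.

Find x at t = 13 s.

On each constant-a segment, Δv = aΔt and Δx = v₀Δt + ½aΔt²; chain segment to segment.
0–5 s: v starts 4 m/s; Δx = 4·5 + ½·-4·5² = -30 m; v ends -16 m/s.
5–6 s: v starts -16 m/s; Δx = -16·1 + ½·1·1² = -15.5 m; v ends -15 m/s.
6–7 s: v starts -15 m/s; Δx = -15·1 + ½·3·1² = -13.5 m; v ends -12 m/s.
7–13 s: v starts -12 m/s; Δx = -12·6 + ½·6·6² = 36 m; v ends 24 m/s.
x(13) = -10 + Σ Δx = -33 m.

-33 m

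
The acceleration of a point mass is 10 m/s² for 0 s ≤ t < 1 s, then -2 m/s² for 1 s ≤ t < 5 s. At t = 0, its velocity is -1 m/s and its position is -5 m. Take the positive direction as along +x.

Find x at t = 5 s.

On each constant-a segment, Δv = aΔt and Δx = v₀Δt + ½aΔt²; chain segment to segment.
0–1 s: v starts -1 m/s; Δx = -1·1 + ½·10·1² = 4 m; v ends 9 m/s.
1–5 s: v starts 9 m/s; Δx = 9·4 + ½·-2·4² = 20 m; v ends 1 m/s.
x(5) = -5 + Σ Δx = 19 m.

19 m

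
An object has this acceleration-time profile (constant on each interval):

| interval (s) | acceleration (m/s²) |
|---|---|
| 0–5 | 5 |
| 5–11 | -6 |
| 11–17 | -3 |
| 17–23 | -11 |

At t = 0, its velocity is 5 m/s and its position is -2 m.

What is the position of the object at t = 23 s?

On each constant-a segment, Δv = aΔt and Δx = v₀Δt + ½aΔt²; chain segment to segment.
0–5 s: v starts 5 m/s; Δx = 5·5 + ½·5·5² = 87.5 m; v ends 30 m/s.
5–11 s: v starts 30 m/s; Δx = 30·6 + ½·-6·6² = 72 m; v ends -6 m/s.
11–17 s: v starts -6 m/s; Δx = -6·6 + ½·-3·6² = -90 m; v ends -24 m/s.
17–23 s: v starts -24 m/s; Δx = -24·6 + ½·-11·6² = -342 m; v ends -90 m/s.
x(23) = -2 + Σ Δx = -274.5 m.

-274.5 m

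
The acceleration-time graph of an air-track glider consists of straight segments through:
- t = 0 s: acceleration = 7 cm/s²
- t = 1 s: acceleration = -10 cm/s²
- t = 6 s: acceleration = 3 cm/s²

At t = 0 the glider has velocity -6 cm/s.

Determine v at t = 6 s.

Δv equals the area under the a-t graph; then v = v₀ + Δv.
0–1 s: ½(7 + -10)(1) = -1.5 cm/s
1–6 s: ½(-10 + 3)(5) = -17.5 cm/s
Δv = -19 cm/s, so v(6) = -6 + (-19) = -25 cm/s.

-25 cm/s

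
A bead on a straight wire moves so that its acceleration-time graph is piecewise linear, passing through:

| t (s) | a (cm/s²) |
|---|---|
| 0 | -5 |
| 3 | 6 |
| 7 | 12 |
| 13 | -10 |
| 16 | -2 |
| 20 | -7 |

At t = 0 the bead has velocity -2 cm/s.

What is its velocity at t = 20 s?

5.5 cm/s

Δv equals the area under the a-t graph; then v = v₀ + Δv.
0–3 s: ½(-5 + 6)(3) = 1.5 cm/s
3–7 s: ½(6 + 12)(4) = 36 cm/s
7–13 s: ½(12 + -10)(6) = 6 cm/s
13–16 s: ½(-10 + -2)(3) = -18 cm/s
16–20 s: ½(-2 + -7)(4) = -18 cm/s
Δv = 7.5 cm/s, so v(20) = -2 + (7.5) = 5.5 cm/s.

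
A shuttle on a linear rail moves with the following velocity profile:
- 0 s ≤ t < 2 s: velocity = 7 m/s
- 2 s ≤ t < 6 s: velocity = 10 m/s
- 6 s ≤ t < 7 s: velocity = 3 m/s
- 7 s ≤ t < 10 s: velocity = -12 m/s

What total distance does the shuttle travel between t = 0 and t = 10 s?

93 m

Distance (not displacement) is the total path length: add the absolute areas under v-t.
0–2 s: |7| × 2 = 14 m
2–6 s: |10| × 4 = 40 m
6–7 s: |3| × 1 = 3 m
7–10 s: |-12| × 3 = 36 m
Total distance = 93 m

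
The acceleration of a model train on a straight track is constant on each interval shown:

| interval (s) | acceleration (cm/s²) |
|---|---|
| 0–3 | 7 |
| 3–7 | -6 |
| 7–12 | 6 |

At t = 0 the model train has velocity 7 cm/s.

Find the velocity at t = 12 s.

34 cm/s

Δv equals the area under the a-t graph; then v = v₀ + Δv.
0–3 s: 7 × 3 = 21 cm/s
3–7 s: -6 × 4 = -24 cm/s
7–12 s: 6 × 5 = 30 cm/s
Δv = 27 cm/s, so v(12) = 7 + (27) = 34 cm/s.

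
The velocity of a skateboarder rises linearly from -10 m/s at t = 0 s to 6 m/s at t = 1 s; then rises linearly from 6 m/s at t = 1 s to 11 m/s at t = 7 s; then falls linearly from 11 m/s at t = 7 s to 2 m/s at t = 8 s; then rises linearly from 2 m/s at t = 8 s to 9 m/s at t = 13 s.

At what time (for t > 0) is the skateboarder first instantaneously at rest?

t = 0.625 s

v changes sign on 0–1 s (from -10 to 6); the graph is linear there, so v = 0 at t = 0 + (10)·(1 − 0)/(6 − -10) = 0.625 s.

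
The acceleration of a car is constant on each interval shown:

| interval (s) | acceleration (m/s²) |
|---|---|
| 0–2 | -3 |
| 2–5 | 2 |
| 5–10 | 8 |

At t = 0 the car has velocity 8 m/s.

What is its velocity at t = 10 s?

48 m/s

Δv equals the area under the a-t graph; then v = v₀ + Δv.
0–2 s: -3 × 2 = -6 m/s
2–5 s: 2 × 3 = 6 m/s
5–10 s: 8 × 5 = 40 m/s
Δv = 40 m/s, so v(10) = 8 + (40) = 48 m/s.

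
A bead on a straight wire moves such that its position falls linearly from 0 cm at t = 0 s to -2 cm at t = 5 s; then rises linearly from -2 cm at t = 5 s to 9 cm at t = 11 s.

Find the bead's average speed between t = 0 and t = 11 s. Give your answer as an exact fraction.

Average speed = (total path length)/(elapsed time); on a piecewise-linear x-t graph the path length is Σ|Δx|.
0–5 s: |Δx| = |-2 − 0| = 2 cm
5–11 s: |Δx| = |9 − -2| = 11 cm
Total path = 13 cm; average speed = 13/11 = 13/11 cm/s.

13/11 cm/s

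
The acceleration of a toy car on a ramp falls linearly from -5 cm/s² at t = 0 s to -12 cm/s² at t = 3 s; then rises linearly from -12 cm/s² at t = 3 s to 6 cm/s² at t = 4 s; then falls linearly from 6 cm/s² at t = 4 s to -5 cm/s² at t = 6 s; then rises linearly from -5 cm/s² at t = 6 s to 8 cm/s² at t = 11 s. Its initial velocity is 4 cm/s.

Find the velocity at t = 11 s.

-16 cm/s

Δv equals the area under the a-t graph; then v = v₀ + Δv.
0–3 s: ½(-5 + -12)(3) = -25.5 cm/s
3–4 s: ½(-12 + 6)(1) = -3 cm/s
4–6 s: ½(6 + -5)(2) = 1 cm/s
6–11 s: ½(-5 + 8)(5) = 7.5 cm/s
Δv = -20 cm/s, so v(11) = 4 + (-20) = -16 cm/s.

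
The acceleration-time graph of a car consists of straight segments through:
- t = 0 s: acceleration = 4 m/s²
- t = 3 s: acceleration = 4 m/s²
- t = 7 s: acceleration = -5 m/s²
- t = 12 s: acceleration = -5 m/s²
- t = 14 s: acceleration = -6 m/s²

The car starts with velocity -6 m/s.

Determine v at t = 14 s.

Δv equals the area under the a-t graph; then v = v₀ + Δv.
0–3 s: 4 × 3 = 12 m/s
3–7 s: ½(4 + -5)(4) = -2 m/s
7–12 s: -5 × 5 = -25 m/s
12–14 s: ½(-5 + -6)(2) = -11 m/s
Δv = -26 m/s, so v(14) = -6 + (-26) = -32 m/s.

-32 m/s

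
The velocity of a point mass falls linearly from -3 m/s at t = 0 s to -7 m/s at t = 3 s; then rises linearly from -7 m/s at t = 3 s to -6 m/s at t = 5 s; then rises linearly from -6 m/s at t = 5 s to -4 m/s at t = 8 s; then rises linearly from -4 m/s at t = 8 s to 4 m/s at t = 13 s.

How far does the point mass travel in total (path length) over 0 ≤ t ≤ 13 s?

Total distance travelled is ∫|v| dt — sum the magnitudes of each area piece.
0–3 s: |½(-3 + -7)(3)| = 15 m
3–5 s: |½(-7 + -6)(2)| = 13 m
5–8 s: |½(-6 + -4)(3)| = 15 m
8–13 s: v = 0 at t = 10.5 s; triangle areas 5 + 5 = 10 m
Total distance = 53 m

53 m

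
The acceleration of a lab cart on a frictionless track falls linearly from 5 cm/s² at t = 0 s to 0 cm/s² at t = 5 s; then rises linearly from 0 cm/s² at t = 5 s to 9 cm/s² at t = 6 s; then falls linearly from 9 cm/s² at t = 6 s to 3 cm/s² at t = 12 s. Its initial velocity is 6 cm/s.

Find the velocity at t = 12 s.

Δv equals the area under the a-t graph; then v = v₀ + Δv.
0–5 s: ½(5 + 0)(5) = 12.5 cm/s
5–6 s: ½(0 + 9)(1) = 4.5 cm/s
6–12 s: ½(9 + 3)(6) = 36 cm/s
Δv = 53 cm/s, so v(12) = 6 + (53) = 59 cm/s.

59 cm/s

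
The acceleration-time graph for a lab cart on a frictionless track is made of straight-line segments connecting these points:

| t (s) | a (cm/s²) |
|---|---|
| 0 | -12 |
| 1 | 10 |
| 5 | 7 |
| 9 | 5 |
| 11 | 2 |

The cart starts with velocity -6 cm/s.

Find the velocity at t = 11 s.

Δv equals the area under the a-t graph; then v = v₀ + Δv.
0–1 s: ½(-12 + 10)(1) = -1 cm/s
1–5 s: ½(10 + 7)(4) = 34 cm/s
5–9 s: ½(7 + 5)(4) = 24 cm/s
9–11 s: ½(5 + 2)(2) = 7 cm/s
Δv = 64 cm/s, so v(11) = -6 + (64) = 58 cm/s.

58 cm/s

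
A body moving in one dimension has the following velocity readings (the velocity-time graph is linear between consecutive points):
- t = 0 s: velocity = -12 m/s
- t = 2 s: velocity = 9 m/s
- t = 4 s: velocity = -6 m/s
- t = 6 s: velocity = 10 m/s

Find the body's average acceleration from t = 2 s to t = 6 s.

Average acceleration = Δv/Δt = (10 − 9)/(6 − 2) = 0.25 m/s².

0.25 m/s²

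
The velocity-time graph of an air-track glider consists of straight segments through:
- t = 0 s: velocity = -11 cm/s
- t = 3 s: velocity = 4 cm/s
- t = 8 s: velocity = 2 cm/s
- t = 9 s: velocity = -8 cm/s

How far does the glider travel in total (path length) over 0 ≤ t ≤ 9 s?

Distance (not displacement) is the total path length: add the absolute areas under v-t.
0–3 s: v = 0 at t = 2.2 s; triangle areas 12.1 + 1.6 = 13.7 cm
3–8 s: |½(4 + 2)(5)| = 15 cm
8–9 s: v = 0 at t = 8.2 s; triangle areas 0.2 + 3.2 = 3.4 cm
Total distance = 32.1 cm

32.1 cm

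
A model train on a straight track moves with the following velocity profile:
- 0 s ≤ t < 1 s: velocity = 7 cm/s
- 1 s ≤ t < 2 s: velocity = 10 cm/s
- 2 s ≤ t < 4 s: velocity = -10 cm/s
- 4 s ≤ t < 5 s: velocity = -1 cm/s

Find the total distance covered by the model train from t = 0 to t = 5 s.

Distance (not displacement) is the total path length: add the absolute areas under v-t.
0–1 s: |7| × 1 = 7 cm
1–2 s: |10| × 1 = 10 cm
2–4 s: |-10| × 2 = 20 cm
4–5 s: |-1| × 1 = 1 cm
Total distance = 38 cm

38 cm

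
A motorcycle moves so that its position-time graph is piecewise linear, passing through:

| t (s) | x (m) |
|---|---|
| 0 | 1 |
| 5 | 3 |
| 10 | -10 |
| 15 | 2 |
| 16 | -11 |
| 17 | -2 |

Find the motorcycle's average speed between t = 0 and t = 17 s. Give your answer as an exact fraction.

49/17 m/s

Average speed = (total path length)/(elapsed time); on a piecewise-linear x-t graph the path length is Σ|Δx|.
0–5 s: |Δx| = |3 − 1| = 2 m
5–10 s: |Δx| = |-10 − 3| = 13 m
10–15 s: |Δx| = |2 − -10| = 12 m
15–16 s: |Δx| = |-11 − 2| = 13 m
16–17 s: |Δx| = |-2 − -11| = 9 m
Total path = 49 m; average speed = 49/17 = 49/17 m/s.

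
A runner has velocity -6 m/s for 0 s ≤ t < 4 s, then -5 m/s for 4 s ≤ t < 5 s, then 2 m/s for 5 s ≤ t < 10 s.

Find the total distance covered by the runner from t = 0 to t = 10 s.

39 m

Total distance travelled is ∫|v| dt — sum the magnitudes of each area piece.
0–4 s: |-6| × 4 = 24 m
4–5 s: |-5| × 1 = 5 m
5–10 s: |2| × 5 = 10 m
Total distance = 39 m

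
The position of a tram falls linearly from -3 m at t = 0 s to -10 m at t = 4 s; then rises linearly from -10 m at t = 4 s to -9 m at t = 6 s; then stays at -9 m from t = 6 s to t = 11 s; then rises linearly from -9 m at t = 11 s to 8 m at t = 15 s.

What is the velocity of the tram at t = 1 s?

-1.75 m/s

Velocity is the slope of the x-t graph on 0–4 s: (-10 − -3)/(4 − 0) = -1.75 m/s.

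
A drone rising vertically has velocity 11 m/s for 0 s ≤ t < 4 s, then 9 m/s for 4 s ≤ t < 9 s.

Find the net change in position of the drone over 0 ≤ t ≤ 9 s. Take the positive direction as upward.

Net displacement equals the area under the velocity-time graph (areas below the axis count negative).
0–4 s: 11 × 4 = 44 m
4–9 s: 9 × 5 = 45 m
Net displacement = 89 m

89 m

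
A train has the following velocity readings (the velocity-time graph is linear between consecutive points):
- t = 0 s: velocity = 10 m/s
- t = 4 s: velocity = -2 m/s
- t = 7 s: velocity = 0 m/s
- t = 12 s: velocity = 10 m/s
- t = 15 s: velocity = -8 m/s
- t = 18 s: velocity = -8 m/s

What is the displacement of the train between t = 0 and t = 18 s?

Net displacement equals the area under the velocity-time graph (areas below the axis count negative).
0–4 s: ½(10 + -2)(4) = 16 m
4–7 s: ½(-2 + 0)(3) = -3 m
7–12 s: ½(0 + 10)(5) = 25 m
12–15 s: ½(10 + -8)(3) = 3 m
15–18 s: -8 × 3 = -24 m
Net displacement = 17 m

17 m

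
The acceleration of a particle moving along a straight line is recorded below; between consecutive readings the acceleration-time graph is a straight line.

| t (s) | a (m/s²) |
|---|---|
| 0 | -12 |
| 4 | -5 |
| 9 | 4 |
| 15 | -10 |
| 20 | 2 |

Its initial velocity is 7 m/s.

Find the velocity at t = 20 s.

Δv equals the area under the a-t graph; then v = v₀ + Δv.
0–4 s: ½(-12 + -5)(4) = -34 m/s
4–9 s: ½(-5 + 4)(5) = -2.5 m/s
9–15 s: ½(4 + -10)(6) = -18 m/s
15–20 s: ½(-10 + 2)(5) = -20 m/s
Δv = -74.5 m/s, so v(20) = 7 + (-74.5) = -67.5 m/s.

-67.5 m/s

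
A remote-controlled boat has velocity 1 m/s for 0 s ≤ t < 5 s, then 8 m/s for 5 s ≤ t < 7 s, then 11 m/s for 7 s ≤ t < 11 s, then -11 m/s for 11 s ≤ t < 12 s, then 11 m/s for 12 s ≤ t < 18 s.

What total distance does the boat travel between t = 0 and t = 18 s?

142 m

Distance (not displacement) is the total path length: add the absolute areas under v-t.
0–5 s: |1| × 5 = 5 m
5–7 s: |8| × 2 = 16 m
7–11 s: |11| × 4 = 44 m
11–12 s: |-11| × 1 = 11 m
12–18 s: |11| × 6 = 66 m
Total distance = 142 m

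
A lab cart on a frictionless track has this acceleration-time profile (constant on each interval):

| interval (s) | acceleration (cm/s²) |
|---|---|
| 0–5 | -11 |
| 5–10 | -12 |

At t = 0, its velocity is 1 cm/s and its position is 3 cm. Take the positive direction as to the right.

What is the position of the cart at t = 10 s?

On each constant-a segment, Δv = aΔt and Δx = v₀Δt + ½aΔt²; chain segment to segment.
0–5 s: v starts 1 cm/s; Δx = 1·5 + ½·-11·5² = -132.5 cm; v ends -54 cm/s.
5–10 s: v starts -54 cm/s; Δx = -54·5 + ½·-12·5² = -420 cm; v ends -114 cm/s.
x(10) = 3 + Σ Δx = -549.5 cm.

-549.5 cm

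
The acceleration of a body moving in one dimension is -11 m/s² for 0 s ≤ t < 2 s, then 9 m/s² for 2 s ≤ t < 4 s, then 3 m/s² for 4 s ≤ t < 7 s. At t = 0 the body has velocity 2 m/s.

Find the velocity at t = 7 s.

7 m/s

Δv equals the area under the a-t graph; then v = v₀ + Δv.
0–2 s: -11 × 2 = -22 m/s
2–4 s: 9 × 2 = 18 m/s
4–7 s: 3 × 3 = 9 m/s
Δv = 5 m/s, so v(7) = 2 + (5) = 7 m/s.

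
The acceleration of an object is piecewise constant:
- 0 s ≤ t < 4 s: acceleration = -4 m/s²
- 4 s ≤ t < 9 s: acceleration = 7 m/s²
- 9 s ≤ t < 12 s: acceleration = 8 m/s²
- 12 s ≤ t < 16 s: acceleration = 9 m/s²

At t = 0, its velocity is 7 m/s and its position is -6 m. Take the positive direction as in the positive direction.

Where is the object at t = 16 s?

418.5 m

On each constant-a segment, Δv = aΔt and Δx = v₀Δt + ½aΔt²; chain segment to segment.
0–4 s: v starts 7 m/s; Δx = 7·4 + ½·-4·4² = -4 m; v ends -9 m/s.
4–9 s: v starts -9 m/s; Δx = -9·5 + ½·7·5² = 42.5 m; v ends 26 m/s.
9–12 s: v starts 26 m/s; Δx = 26·3 + ½·8·3² = 114 m; v ends 50 m/s.
12–16 s: v starts 50 m/s; Δx = 50·4 + ½·9·4² = 272 m; v ends 86 m/s.
x(16) = -6 + Σ Δx = 418.5 m.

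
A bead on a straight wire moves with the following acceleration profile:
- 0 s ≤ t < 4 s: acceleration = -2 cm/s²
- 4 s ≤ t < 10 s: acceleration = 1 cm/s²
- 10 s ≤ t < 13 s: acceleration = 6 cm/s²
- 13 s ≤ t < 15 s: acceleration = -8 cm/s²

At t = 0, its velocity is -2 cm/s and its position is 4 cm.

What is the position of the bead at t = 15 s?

-35 cm

On each constant-a segment, Δv = aΔt and Δx = v₀Δt + ½aΔt²; chain segment to segment.
0–4 s: v starts -2 cm/s; Δx = -2·4 + ½·-2·4² = -24 cm; v ends -10 cm/s.
4–10 s: v starts -10 cm/s; Δx = -10·6 + ½·1·6² = -42 cm; v ends -4 cm/s.
10–13 s: v starts -4 cm/s; Δx = -4·3 + ½·6·3² = 15 cm; v ends 14 cm/s.
13–15 s: v starts 14 cm/s; Δx = 14·2 + ½·-8·2² = 12 cm; v ends -2 cm/s.
x(15) = 4 + Σ Δx = -35 cm.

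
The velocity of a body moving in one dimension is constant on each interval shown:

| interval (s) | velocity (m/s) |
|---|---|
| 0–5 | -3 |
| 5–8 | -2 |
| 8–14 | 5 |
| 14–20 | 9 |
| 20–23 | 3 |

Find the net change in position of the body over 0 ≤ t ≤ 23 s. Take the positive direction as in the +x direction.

72 m

Displacement is the signed area under the v-t curve.
0–5 s: -3 × 5 = -15 m
5–8 s: -2 × 3 = -6 m
8–14 s: 5 × 6 = 30 m
14–20 s: 9 × 6 = 54 m
20–23 s: 3 × 3 = 9 m
Net displacement = 72 m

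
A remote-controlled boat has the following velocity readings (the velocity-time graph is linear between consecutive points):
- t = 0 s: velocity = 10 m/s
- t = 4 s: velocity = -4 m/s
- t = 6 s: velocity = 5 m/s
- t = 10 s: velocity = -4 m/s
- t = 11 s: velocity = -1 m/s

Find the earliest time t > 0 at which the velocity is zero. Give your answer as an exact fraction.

v changes sign on 0–4 s (from 10 to -4); the graph is linear there, so v = 0 at t = 0 + (-10)·(4 − 0)/(-4 − 10) = 20/7 s.

t = 20/7 s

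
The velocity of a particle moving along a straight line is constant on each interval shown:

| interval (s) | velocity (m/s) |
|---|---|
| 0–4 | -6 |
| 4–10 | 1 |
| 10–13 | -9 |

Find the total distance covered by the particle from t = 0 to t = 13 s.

57 m

Total distance travelled is ∫|v| dt — sum the magnitudes of each area piece.
0–4 s: |-6| × 4 = 24 m
4–10 s: |1| × 6 = 6 m
10–13 s: |-9| × 3 = 27 m
Total distance = 57 m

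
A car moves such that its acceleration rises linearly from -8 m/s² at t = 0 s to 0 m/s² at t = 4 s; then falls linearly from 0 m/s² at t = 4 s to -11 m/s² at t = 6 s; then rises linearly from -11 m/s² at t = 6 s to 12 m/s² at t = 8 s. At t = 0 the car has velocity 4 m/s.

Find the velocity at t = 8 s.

Δv equals the area under the a-t graph; then v = v₀ + Δv.
0–4 s: ½(-8 + 0)(4) = -16 m/s
4–6 s: ½(0 + -11)(2) = -11 m/s
6–8 s: ½(-11 + 12)(2) = 1 m/s
Δv = -26 m/s, so v(8) = 4 + (-26) = -22 m/s.

-22 m/s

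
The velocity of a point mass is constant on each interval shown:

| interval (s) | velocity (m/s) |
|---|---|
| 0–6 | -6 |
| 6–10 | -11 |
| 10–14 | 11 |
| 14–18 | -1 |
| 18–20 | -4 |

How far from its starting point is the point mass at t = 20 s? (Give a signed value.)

Net displacement equals the area under the velocity-time graph (areas below the axis count negative).
0–6 s: -6 × 6 = -36 m
6–10 s: -11 × 4 = -44 m
10–14 s: 11 × 4 = 44 m
14–18 s: -1 × 4 = -4 m
18–20 s: -4 × 2 = -8 m
Net displacement = -48 m

-48 m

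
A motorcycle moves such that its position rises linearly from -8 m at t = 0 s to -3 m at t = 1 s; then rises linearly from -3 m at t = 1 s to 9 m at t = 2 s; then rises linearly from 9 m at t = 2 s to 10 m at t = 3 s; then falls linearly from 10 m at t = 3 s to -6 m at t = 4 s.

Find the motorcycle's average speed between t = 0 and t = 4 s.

Average speed = (total path length)/(elapsed time); on a piecewise-linear x-t graph the path length is Σ|Δx|.
0–1 s: |Δx| = |-3 − -8| = 5 m
1–2 s: |Δx| = |9 − -3| = 12 m
2–3 s: |Δx| = |10 − 9| = 1 m
3–4 s: |Δx| = |-6 − 10| = 16 m
Total path = 34 m; average speed = 34/4 = 8.5 m/s.

8.5 m/s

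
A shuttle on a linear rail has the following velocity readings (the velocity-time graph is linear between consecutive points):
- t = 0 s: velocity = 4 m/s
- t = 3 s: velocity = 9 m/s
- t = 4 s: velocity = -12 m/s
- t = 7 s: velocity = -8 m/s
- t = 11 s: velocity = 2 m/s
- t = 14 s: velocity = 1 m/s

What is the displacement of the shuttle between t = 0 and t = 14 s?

Displacement is the signed area under the v-t curve.
0–3 s: ½(4 + 9)(3) = 19.5 m
3–4 s: ½(9 + -12)(1) = -1.5 m
4–7 s: ½(-12 + -8)(3) = -30 m
7–11 s: ½(-8 + 2)(4) = -12 m
11–14 s: ½(2 + 1)(3) = 4.5 m
Net displacement = -19.5 m

-19.5 m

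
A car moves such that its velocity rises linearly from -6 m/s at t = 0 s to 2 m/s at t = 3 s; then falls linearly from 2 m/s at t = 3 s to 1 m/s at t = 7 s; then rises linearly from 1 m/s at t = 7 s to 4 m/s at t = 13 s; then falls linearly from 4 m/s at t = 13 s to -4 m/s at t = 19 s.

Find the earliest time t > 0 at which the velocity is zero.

t = 2.25 s

v changes sign on 0–3 s (from -6 to 2); the graph is linear there, so v = 0 at t = 0 + (6)·(3 − 0)/(2 − -6) = 2.25 s.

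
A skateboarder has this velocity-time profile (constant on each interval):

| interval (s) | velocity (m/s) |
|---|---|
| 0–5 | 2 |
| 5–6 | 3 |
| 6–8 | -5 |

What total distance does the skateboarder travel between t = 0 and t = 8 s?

Total distance travelled is ∫|v| dt — sum the magnitudes of each area piece.
0–5 s: |2| × 5 = 10 m
5–6 s: |3| × 1 = 3 m
6–8 s: |-5| × 2 = 10 m
Total distance = 23 m

23 m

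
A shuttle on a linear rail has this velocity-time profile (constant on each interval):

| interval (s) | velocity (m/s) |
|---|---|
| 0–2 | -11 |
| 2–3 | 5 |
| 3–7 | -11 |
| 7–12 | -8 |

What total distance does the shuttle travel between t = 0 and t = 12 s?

Total distance travelled is ∫|v| dt — sum the magnitudes of each area piece.
0–2 s: |-11| × 2 = 22 m
2–3 s: |5| × 1 = 5 m
3–7 s: |-11| × 4 = 44 m
7–12 s: |-8| × 5 = 40 m
Total distance = 111 m

111 m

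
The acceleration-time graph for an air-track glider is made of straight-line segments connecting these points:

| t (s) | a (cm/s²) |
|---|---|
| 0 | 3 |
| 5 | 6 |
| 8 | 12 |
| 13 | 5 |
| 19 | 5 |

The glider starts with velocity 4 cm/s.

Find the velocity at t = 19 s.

Δv equals the area under the a-t graph; then v = v₀ + Δv.
0–5 s: ½(3 + 6)(5) = 22.5 cm/s
5–8 s: ½(6 + 12)(3) = 27 cm/s
8–13 s: ½(12 + 5)(5) = 42.5 cm/s
13–19 s: 5 × 6 = 30 cm/s
Δv = 122 cm/s, so v(19) = 4 + (122) = 126 cm/s.

126 cm/s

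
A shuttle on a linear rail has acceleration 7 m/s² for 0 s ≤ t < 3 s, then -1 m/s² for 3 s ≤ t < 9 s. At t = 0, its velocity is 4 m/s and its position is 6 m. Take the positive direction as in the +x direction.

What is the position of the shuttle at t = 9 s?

181.5 m

On each constant-a segment, Δv = aΔt and Δx = v₀Δt + ½aΔt²; chain segment to segment.
0–3 s: v starts 4 m/s; Δx = 4·3 + ½·7·3² = 43.5 m; v ends 25 m/s.
3–9 s: v starts 25 m/s; Δx = 25·6 + ½·-1·6² = 132 m; v ends 19 m/s.
x(9) = 6 + Σ Δx = 181.5 m.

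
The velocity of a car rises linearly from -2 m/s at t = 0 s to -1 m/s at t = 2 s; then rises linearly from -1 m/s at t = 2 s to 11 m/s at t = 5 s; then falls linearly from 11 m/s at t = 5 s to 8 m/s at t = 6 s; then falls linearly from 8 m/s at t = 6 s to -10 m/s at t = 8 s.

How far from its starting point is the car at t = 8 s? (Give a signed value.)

19.5 m

Net displacement equals the area under the velocity-time graph (areas below the axis count negative).
0–2 s: ½(-2 + -1)(2) = -3 m
2–5 s: ½(-1 + 11)(3) = 15 m
5–6 s: ½(11 + 8)(1) = 9.5 m
6–8 s: ½(8 + -10)(2) = -2 m
Net displacement = 19.5 m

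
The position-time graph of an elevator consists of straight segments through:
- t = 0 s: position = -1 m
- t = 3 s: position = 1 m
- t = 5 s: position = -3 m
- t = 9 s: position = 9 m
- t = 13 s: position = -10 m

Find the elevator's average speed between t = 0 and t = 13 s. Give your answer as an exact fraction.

37/13 m/s

Average speed = (total path length)/(elapsed time); on a piecewise-linear x-t graph the path length is Σ|Δx|.
0–3 s: |Δx| = |1 − -1| = 2 m
3–5 s: |Δx| = |-3 − 1| = 4 m
5–9 s: |Δx| = |9 − -3| = 12 m
9–13 s: |Δx| = |-10 − 9| = 19 m
Total path = 37 m; average speed = 37/13 = 37/13 m/s.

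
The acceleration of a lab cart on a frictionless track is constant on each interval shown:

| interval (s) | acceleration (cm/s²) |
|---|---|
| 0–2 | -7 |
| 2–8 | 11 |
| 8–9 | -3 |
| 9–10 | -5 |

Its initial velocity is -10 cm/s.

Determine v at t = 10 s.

Δv equals the area under the a-t graph; then v = v₀ + Δv.
0–2 s: -7 × 2 = -14 cm/s
2–8 s: 11 × 6 = 66 cm/s
8–9 s: -3 × 1 = -3 cm/s
9–10 s: -5 × 1 = -5 cm/s
Δv = 44 cm/s, so v(10) = -10 + (44) = 34 cm/s.

34 cm/s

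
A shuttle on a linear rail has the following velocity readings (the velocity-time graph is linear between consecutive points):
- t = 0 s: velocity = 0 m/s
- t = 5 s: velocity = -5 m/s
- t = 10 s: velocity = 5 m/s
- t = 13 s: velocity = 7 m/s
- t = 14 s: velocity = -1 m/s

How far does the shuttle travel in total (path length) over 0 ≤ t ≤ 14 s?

Distance (not displacement) is the total path length: add the absolute areas under v-t.
0–5 s: |½(0 + -5)(5)| = 12.5 m
5–10 s: v = 0 at t = 7.5 s; triangle areas 6.25 + 6.25 = 12.5 m
10–13 s: |½(5 + 7)(3)| = 18 m
13–14 s: v = 0 at t = 13.875 s; triangle areas 3.0625 + 0.0625 = 3.125 m
Total distance = 46.125 m

46.125 m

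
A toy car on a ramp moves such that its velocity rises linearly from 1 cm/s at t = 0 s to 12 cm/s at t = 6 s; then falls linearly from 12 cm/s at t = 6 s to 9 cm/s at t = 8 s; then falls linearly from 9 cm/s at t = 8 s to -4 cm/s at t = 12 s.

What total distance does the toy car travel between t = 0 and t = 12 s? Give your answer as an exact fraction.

974/13 cm

Total distance travelled is ∫|v| dt — sum the magnitudes of each area piece.
0–6 s: |½(1 + 12)(6)| = 39 cm
6–8 s: |½(12 + 9)(2)| = 21 cm
8–12 s: v = 0 at t = 140/13 s; triangle areas 162/13 + 32/13 = 194/13 cm
Total distance = 974/13 cm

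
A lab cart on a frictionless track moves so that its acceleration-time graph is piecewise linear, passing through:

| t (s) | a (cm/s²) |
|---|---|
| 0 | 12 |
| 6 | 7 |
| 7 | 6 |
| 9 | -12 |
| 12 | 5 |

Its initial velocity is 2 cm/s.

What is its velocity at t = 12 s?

Δv equals the area under the a-t graph; then v = v₀ + Δv.
0–6 s: ½(12 + 7)(6) = 57 cm/s
6–7 s: ½(7 + 6)(1) = 6.5 cm/s
7–9 s: ½(6 + -12)(2) = -6 cm/s
9–12 s: ½(-12 + 5)(3) = -10.5 cm/s
Δv = 47 cm/s, so v(12) = 2 + (47) = 49 cm/s.

49 cm/s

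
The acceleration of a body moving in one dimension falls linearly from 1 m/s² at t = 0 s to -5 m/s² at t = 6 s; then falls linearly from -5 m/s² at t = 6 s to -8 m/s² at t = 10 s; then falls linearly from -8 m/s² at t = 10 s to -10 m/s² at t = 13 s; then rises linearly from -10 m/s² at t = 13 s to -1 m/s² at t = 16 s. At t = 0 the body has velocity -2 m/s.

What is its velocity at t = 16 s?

Δv equals the area under the a-t graph; then v = v₀ + Δv.
0–6 s: ½(1 + -5)(6) = -12 m/s
6–10 s: ½(-5 + -8)(4) = -26 m/s
10–13 s: ½(-8 + -10)(3) = -27 m/s
13–16 s: ½(-10 + -1)(3) = -16.5 m/s
Δv = -81.5 m/s, so v(16) = -2 + (-81.5) = -83.5 m/s.

-83.5 m/s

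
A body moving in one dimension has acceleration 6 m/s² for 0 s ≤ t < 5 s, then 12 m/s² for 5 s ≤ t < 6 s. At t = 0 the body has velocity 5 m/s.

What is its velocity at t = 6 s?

47 m/s

Δv equals the area under the a-t graph; then v = v₀ + Δv.
0–5 s: 6 × 5 = 30 m/s
5–6 s: 12 × 1 = 12 m/s
Δv = 42 m/s, so v(6) = 5 + (42) = 47 m/s.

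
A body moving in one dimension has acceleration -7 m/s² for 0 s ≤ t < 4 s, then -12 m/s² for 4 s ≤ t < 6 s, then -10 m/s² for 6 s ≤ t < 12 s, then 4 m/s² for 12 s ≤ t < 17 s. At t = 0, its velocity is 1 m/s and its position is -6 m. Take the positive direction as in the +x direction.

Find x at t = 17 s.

On each constant-a segment, Δv = aΔt and Δx = v₀Δt + ½aΔt²; chain segment to segment.
0–4 s: v starts 1 m/s; Δx = 1·4 + ½·-7·4² = -52 m; v ends -27 m/s.
4–6 s: v starts -27 m/s; Δx = -27·2 + ½·-12·2² = -78 m; v ends -51 m/s.
6–12 s: v starts -51 m/s; Δx = -51·6 + ½·-10·6² = -486 m; v ends -111 m/s.
12–17 s: v starts -111 m/s; Δx = -111·5 + ½·4·5² = -505 m; v ends -91 m/s.
x(17) = -6 + Σ Δx = -1127 m.

-1127 m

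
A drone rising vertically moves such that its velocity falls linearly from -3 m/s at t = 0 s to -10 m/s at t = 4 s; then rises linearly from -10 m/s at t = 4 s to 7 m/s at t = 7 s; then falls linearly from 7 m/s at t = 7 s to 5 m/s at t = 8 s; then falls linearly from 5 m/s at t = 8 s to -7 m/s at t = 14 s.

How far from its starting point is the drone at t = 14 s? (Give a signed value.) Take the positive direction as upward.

Displacement is the signed area under the v-t curve.
0–4 s: ½(-3 + -10)(4) = -26 m
4–7 s: ½(-10 + 7)(3) = -4.5 m
7–8 s: ½(7 + 5)(1) = 6 m
8–14 s: ½(5 + -7)(6) = -6 m
Net displacement = -30.5 m

-30.5 m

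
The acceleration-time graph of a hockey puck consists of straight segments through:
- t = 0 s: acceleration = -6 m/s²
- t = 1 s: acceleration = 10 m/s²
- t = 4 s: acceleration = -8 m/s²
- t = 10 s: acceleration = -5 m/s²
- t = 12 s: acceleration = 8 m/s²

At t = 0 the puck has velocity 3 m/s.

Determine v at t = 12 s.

Δv equals the area under the a-t graph; then v = v₀ + Δv.
0–1 s: ½(-6 + 10)(1) = 2 m/s
1–4 s: ½(10 + -8)(3) = 3 m/s
4–10 s: ½(-8 + -5)(6) = -39 m/s
10–12 s: ½(-5 + 8)(2) = 3 m/s
Δv = -31 m/s, so v(12) = 3 + (-31) = -28 m/s.

-28 m/s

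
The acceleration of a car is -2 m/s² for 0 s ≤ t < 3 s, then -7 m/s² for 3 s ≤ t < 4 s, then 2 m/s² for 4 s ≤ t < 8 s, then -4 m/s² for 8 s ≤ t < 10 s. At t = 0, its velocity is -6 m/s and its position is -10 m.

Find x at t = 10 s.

-142.5 m

On each constant-a segment, Δv = aΔt and Δx = v₀Δt + ½aΔt²; chain segment to segment.
0–3 s: v starts -6 m/s; Δx = -6·3 + ½·-2·3² = -27 m; v ends -12 m/s.
3–4 s: v starts -12 m/s; Δx = -12·1 + ½·-7·1² = -15.5 m; v ends -19 m/s.
4–8 s: v starts -19 m/s; Δx = -19·4 + ½·2·4² = -60 m; v ends -11 m/s.
8–10 s: v starts -11 m/s; Δx = -11·2 + ½·-4·2² = -30 m; v ends -19 m/s.
x(10) = -10 + Σ Δx = -142.5 m.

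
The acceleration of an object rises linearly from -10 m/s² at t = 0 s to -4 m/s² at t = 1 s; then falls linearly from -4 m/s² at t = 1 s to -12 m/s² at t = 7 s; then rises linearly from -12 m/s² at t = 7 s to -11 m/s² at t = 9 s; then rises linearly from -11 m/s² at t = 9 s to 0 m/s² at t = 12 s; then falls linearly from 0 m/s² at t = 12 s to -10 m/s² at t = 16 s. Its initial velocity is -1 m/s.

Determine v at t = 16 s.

Δv equals the area under the a-t graph; then v = v₀ + Δv.
0–1 s: ½(-10 + -4)(1) = -7 m/s
1–7 s: ½(-4 + -12)(6) = -48 m/s
7–9 s: ½(-12 + -11)(2) = -23 m/s
9–12 s: ½(-11 + 0)(3) = -16.5 m/s
12–16 s: ½(0 + -10)(4) = -20 m/s
Δv = -114.5 m/s, so v(16) = -1 + (-114.5) = -115.5 m/s.

-115.5 m/s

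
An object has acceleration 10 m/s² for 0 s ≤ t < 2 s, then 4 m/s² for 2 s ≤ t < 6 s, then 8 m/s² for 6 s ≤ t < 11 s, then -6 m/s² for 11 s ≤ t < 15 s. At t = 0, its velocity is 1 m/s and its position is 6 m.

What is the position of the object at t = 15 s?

689 m

On each constant-a segment, Δv = aΔt and Δx = v₀Δt + ½aΔt²; chain segment to segment.
0–2 s: v starts 1 m/s; Δx = 1·2 + ½·10·2² = 22 m; v ends 21 m/s.
2–6 s: v starts 21 m/s; Δx = 21·4 + ½·4·4² = 116 m; v ends 37 m/s.
6–11 s: v starts 37 m/s; Δx = 37·5 + ½·8·5² = 285 m; v ends 77 m/s.
11–15 s: v starts 77 m/s; Δx = 77·4 + ½·-6·4² = 260 m; v ends 53 m/s.
x(15) = 6 + Σ Δx = 689 m.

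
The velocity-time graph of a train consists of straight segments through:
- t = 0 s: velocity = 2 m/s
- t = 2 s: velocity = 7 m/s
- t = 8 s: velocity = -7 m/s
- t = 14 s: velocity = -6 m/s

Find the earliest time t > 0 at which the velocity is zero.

v changes sign on 2–8 s (from 7 to -7); the graph is linear there, so v = 0 at t = 2 + (-7)·(8 − 2)/(-7 − 7) = 5 s.

t = 5 s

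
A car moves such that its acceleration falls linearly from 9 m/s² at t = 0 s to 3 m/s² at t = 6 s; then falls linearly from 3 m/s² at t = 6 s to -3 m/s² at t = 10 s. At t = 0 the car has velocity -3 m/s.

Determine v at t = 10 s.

Δv equals the area under the a-t graph; then v = v₀ + Δv.
0–6 s: ½(9 + 3)(6) = 36 m/s
6–10 s: ½(3 + -3)(4) = 0 m/s
Δv = 36 m/s, so v(10) = -3 + (36) = 33 m/s.

33 m/s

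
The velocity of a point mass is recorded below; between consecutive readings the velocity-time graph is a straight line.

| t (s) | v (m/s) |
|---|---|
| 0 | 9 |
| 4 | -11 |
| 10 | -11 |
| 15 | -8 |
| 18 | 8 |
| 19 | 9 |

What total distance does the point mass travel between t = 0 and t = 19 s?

154.2 m

Total distance travelled is ∫|v| dt — sum the magnitudes of each area piece.
0–4 s: v = 0 at t = 1.8 s; triangle areas 8.1 + 12.1 = 20.2 m
4–10 s: |-11| × 6 = 66 m
10–15 s: |½(-11 + -8)(5)| = 47.5 m
15–18 s: v = 0 at t = 16.5 s; triangle areas 6 + 6 = 12 m
18–19 s: |½(8 + 9)(1)| = 8.5 m
Total distance = 154.2 m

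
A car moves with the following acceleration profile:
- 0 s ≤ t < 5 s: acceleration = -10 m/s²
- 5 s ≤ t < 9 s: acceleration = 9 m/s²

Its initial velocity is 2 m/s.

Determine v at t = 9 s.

-12 m/s

Δv equals the area under the a-t graph; then v = v₀ + Δv.
0–5 s: -10 × 5 = -50 m/s
5–9 s: 9 × 4 = 36 m/s
Δv = -14 m/s, so v(9) = 2 + (-14) = -12 m/s.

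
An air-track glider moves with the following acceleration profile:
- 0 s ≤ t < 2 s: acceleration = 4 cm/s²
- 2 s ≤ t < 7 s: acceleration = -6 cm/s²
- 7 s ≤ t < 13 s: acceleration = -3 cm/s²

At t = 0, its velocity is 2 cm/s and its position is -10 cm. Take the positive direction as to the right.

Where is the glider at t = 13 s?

-197 cm

On each constant-a segment, Δv = aΔt and Δx = v₀Δt + ½aΔt²; chain segment to segment.
0–2 s: v starts 2 cm/s; Δx = 2·2 + ½·4·2² = 12 cm; v ends 10 cm/s.
2–7 s: v starts 10 cm/s; Δx = 10·5 + ½·-6·5² = -25 cm; v ends -20 cm/s.
7–13 s: v starts -20 cm/s; Δx = -20·6 + ½·-3·6² = -174 cm; v ends -38 cm/s.
x(13) = -10 + Σ Δx = -197 cm.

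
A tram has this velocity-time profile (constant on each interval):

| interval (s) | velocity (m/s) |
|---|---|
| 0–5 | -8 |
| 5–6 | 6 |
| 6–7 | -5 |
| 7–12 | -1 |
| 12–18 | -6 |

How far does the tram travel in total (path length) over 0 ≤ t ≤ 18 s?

92 m

Distance (not displacement) is the total path length: add the absolute areas under v-t.
0–5 s: |-8| × 5 = 40 m
5–6 s: |6| × 1 = 6 m
6–7 s: |-5| × 1 = 5 m
7–12 s: |-1| × 5 = 5 m
12–18 s: |-6| × 6 = 36 m
Total distance = 92 m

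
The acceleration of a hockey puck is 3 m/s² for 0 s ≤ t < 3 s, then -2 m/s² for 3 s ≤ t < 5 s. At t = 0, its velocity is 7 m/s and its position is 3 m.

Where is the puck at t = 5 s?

On each constant-a segment, Δv = aΔt and Δx = v₀Δt + ½aΔt²; chain segment to segment.
0–3 s: v starts 7 m/s; Δx = 7·3 + ½·3·3² = 34.5 m; v ends 16 m/s.
3–5 s: v starts 16 m/s; Δx = 16·2 + ½·-2·2² = 28 m; v ends 12 m/s.
x(5) = 3 + Σ Δx = 65.5 m.

65.5 m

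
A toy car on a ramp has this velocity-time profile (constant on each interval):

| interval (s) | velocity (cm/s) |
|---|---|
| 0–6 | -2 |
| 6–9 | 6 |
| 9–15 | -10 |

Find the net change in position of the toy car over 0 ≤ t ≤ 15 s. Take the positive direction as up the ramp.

-54 cm

Displacement is the signed area under the v-t curve.
0–6 s: -2 × 6 = -12 cm
6–9 s: 6 × 3 = 18 cm
9–15 s: -10 × 6 = -60 cm
Net displacement = -54 cm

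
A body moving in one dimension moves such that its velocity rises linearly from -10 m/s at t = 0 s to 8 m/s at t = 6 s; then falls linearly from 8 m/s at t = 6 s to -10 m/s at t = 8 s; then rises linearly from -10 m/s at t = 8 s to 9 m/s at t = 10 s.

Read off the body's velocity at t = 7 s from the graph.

-1 m/s

On 6–8 s the graph is linear from 8 to -10 m/s: v(7) = 8 + (-10 − 8)·(7 − 6)/(8 − 6) = -1 m/s.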